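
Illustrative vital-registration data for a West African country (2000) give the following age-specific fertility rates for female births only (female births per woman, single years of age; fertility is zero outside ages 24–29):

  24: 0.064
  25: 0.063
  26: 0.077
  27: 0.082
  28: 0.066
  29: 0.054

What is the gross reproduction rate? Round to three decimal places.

0.406

Sum of female ASFRs = 0.064 + 0.063 + 0.077 + 0.082 + 0.066 + 0.054 = 0.406
GRR = 0.406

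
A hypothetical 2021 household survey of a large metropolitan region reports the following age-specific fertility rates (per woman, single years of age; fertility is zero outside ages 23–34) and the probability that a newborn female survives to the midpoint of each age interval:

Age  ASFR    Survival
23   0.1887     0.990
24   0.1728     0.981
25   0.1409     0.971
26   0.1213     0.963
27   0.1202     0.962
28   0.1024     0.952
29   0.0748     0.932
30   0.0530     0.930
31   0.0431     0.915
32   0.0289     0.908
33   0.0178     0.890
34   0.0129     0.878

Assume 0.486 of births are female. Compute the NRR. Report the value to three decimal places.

0.503

Proportion female at birth = 0.486.
Per-age-group product (1 × ASFR × survival probability):
  23: 1 × 0.1887 × 0.990 = 0.18681
  24: 1 × 0.1728 × 0.981 = 0.16952
  25: 1 × 0.1409 × 0.971 = 0.13681
  26: 1 × 0.1213 × 0.963 = 0.11681
  27: 1 × 0.1202 × 0.962 = 0.11563
  28: 1 × 0.1024 × 0.952 = 0.09748
  29: 1 × 0.0748 × 0.932 = 0.06971
  30: 1 × 0.0530 × 0.930 = 0.04929
  31: 1 × 0.0431 × 0.915 = 0.03944
  32: 1 × 0.0289 × 0.908 = 0.02624
  33: 1 × 0.0178 × 0.890 = 0.01584
  34: 1 × 0.0129 × 0.878 = 0.01133
Sum = 1.03491
NRR = 0.486 × 1.03491 = 0.50297
With NRR below 1 the population is below replacement fertility.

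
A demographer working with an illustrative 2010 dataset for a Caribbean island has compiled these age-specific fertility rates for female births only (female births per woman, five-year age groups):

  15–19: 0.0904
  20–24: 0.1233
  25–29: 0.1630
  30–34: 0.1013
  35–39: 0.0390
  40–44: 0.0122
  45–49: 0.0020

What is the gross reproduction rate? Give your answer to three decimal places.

2.656

Sum of female ASFRs = 0.0904 + 0.1233 + 0.1630 + 0.1013 + 0.0390 + 0.0122 + 0.0020 = 0.5312
GRR = 5 × 0.5312 = 2.656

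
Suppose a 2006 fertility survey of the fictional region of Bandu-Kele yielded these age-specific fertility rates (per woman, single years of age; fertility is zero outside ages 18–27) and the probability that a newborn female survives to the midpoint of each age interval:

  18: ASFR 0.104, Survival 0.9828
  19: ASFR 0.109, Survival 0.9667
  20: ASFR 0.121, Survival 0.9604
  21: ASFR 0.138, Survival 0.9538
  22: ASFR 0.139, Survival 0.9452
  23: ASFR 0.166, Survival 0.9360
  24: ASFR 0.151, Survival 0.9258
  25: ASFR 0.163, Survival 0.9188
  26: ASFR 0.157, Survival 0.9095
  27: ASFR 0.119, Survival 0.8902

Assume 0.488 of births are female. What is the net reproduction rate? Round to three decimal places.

0.625

Proportion female at birth = 0.488.
Per-age-group product (1 × ASFR × survival probability):
  18: 1 × 0.104 × 0.9828 = 0.10221
  19: 1 × 0.109 × 0.9667 = 0.10537
  20: 1 × 0.121 × 0.9604 = 0.11621
  21: 1 × 0.138 × 0.9538 = 0.13162
  22: 1 × 0.139 × 0.9452 = 0.13138
  23: 1 × 0.166 × 0.9360 = 0.15538
  24: 1 × 0.151 × 0.9258 = 0.13980
  25: 1 × 0.163 × 0.9188 = 0.14976
  26: 1 × 0.157 × 0.9095 = 0.14279
  27: 1 × 0.119 × 0.8902 = 0.10593
Sum = 1.28045
NRR = 0.488 × 1.28045 = 0.62486
NRR < 1, so the cohort does not fully replace itself.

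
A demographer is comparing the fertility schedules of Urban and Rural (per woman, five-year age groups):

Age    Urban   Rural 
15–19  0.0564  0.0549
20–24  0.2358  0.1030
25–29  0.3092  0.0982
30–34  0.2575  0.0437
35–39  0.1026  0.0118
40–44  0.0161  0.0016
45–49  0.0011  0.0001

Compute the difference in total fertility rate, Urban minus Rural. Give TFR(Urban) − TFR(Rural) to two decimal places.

3.33

Urban:
  Sum of ASFRs = 0.0564 + 0.2358 + 0.3092 + 0.2575 + 0.1026 + 0.0161 + 0.0011 = 0.9787
  TFR = 5 × 0.9787 = 4.8935
Rural:
  Sum of ASFRs = 0.0549 + 0.1030 + 0.0982 + 0.0437 + 0.0118 + 0.0016 + 0.0001 = 0.3133
  TFR = 5 × 0.3133 = 1.5665
Difference = 4.8935 − 1.5665 = 3.327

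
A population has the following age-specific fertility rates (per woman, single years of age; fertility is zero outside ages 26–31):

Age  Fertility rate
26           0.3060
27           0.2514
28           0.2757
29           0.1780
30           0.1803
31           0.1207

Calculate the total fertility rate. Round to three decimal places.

Sum of ASFRs = 0.3060 + 0.2514 + 0.2757 + 0.1780 + 0.1803 + 0.1207 = 1.3121
TFR = 1.3121

1.312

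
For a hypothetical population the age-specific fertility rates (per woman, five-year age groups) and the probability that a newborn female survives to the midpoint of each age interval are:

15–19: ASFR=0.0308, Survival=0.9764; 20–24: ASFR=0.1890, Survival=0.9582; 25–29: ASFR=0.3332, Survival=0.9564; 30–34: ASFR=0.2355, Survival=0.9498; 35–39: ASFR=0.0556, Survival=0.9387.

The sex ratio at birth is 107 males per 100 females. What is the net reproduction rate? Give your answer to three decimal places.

Proportion female at birth = 100 / (100 + 107) = 0.48309.
Per-age-group product (5 × ASFR × survival probability):
  15–19: 5 × 0.0308 × 0.9764 = 0.15037
  20–24: 5 × 0.1890 × 0.9582 = 0.90550
  25–29: 5 × 0.3332 × 0.9564 = 1.59336
  30–34: 5 × 0.2355 × 0.9498 = 1.11839
  35–39: 5 × 0.0556 × 0.9387 = 0.26096
Sum = 4.02858
NRR = 0.48309 × 4.02858 = 1.94617
With NRR above 1 the population is above replacement fertility.

1.946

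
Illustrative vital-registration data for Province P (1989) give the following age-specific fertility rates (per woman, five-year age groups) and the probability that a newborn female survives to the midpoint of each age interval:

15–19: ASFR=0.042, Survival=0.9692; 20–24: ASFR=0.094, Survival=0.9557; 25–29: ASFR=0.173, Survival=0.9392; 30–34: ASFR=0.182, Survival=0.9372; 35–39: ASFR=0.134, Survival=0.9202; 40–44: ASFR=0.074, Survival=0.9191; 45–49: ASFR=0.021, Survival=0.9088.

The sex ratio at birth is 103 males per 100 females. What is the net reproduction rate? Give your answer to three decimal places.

Proportion female at birth = 100 / (100 + 103) = 0.49261.
Weighting each age-specific rate by interval width and survival:
  15–19: 5 × 0.042 × 0.9692 = 0.20353
  20–24: 5 × 0.094 × 0.9557 = 0.44918
  25–29: 5 × 0.173 × 0.9392 = 0.81241
  30–34: 5 × 0.182 × 0.9372 = 0.85285
  35–39: 5 × 0.134 × 0.9202 = 0.61653
  40–44: 5 × 0.074 × 0.9191 = 0.34007
  45–49: 5 × 0.021 × 0.9088 = 0.09542
Sum = 3.36999
NRR = 0.49261 × 3.36999 = 1.66009
An NRR exceeding 1 indicates intrinsic growth under these rates.

1.660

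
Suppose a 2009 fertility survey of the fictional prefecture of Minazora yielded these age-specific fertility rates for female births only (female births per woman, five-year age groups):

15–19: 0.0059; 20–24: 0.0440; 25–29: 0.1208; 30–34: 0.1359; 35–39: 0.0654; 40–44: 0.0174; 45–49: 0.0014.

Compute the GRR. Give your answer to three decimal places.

1.954

Sum of female ASFRs = 0.0059 + 0.0440 + 0.1208 + 0.1359 + 0.0654 + 0.0174 + 0.0014 = 0.3908
GRR = 5 × 0.3908 = 1.954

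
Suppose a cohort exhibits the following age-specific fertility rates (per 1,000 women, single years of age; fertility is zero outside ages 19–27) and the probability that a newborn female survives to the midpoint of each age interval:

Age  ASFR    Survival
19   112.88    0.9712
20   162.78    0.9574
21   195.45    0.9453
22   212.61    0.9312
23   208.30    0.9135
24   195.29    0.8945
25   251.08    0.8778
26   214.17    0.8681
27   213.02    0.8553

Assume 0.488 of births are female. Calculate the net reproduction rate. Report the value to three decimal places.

0.782

Proportion female at birth = 0.488.
Each age group contributes 1 × ASFR × survival:
  19: 1 × 112.88/1000 × 0.9712 = 0.10963
  20: 1 × 162.78/1000 × 0.9574 = 0.15585
  21: 1 × 195.45/1000 × 0.9453 = 0.18476
  22: 1 × 212.61/1000 × 0.9312 = 0.19798
  23: 1 × 208.30/1000 × 0.9135 = 0.19028
  24: 1 × 195.29/1000 × 0.8945 = 0.17469
  25: 1 × 251.08/1000 × 0.8778 = 0.22040
  26: 1 × 214.17/1000 × 0.8681 = 0.18592
  27: 1 × 213.02/1000 × 0.8553 = 0.18220
Sum = 1.60171
NRR = 0.488 × 1.60171 = 0.78163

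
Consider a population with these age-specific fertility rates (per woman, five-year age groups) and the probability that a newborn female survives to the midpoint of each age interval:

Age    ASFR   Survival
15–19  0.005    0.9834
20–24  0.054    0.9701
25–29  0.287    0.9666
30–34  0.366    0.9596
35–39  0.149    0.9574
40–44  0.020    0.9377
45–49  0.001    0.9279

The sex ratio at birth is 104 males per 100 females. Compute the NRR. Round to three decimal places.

Proportion female at birth = 100 / (100 + 104) = 0.49020.
Each age group contributes 5 × ASFR × survival:
  15–19: 5 × 0.005 × 0.9834 = 0.02459
  20–24: 5 × 0.054 × 0.9701 = 0.26193
  25–29: 5 × 0.287 × 0.9666 = 1.38707
  30–34: 5 × 0.366 × 0.9596 = 1.75607
  35–39: 5 × 0.149 × 0.9574 = 0.71326
  40–44: 5 × 0.020 × 0.9377 = 0.09377
  45–49: 5 × 0.001 × 0.9279 = 0.00464
Sum = 4.24133
NRR = 0.49020 × 4.24133 = 2.07910

2.079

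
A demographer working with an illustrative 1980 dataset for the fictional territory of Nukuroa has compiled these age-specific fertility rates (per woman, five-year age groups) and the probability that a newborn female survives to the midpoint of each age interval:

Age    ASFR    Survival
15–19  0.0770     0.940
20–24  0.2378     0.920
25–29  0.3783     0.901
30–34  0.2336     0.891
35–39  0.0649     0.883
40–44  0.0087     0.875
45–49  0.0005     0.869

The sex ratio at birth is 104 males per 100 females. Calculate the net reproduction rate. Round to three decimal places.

2.219

Proportion female at birth = 100 / (100 + 104) = 0.49020.
Survival-weighted fertility by age (5·fₓ·Sₓ):
  15–19: 5 × 0.0770 × 0.940 = 0.36190
  20–24: 5 × 0.2378 × 0.920 = 1.09388
  25–29: 5 × 0.3783 × 0.901 = 1.70424
  30–34: 5 × 0.2336 × 0.891 = 1.04069
  35–39: 5 × 0.0649 × 0.883 = 0.28653
  40–44: 5 × 0.0087 × 0.875 = 0.03806
  45–49: 5 × 0.0005 × 0.869 = 0.00217
Sum = 4.52747
NRR = 0.49020 × 4.52747 = 2.21937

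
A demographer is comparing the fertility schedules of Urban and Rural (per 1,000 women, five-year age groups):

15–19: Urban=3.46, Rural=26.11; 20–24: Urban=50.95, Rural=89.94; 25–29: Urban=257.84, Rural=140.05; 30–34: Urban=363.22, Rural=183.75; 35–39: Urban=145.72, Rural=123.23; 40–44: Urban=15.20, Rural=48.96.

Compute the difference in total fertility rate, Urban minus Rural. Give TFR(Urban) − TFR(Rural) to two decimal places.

1.12

Urban:
  Sum of ASFRs = 3.46 + 50.95 + 257.84 + 363.22 + 145.72 + 15.20 = 836.39
  TFR = 5 × 836.39 / 1000 = 4.18195
Rural:
  Sum of ASFRs = 26.11 + 89.94 + 140.05 + 183.75 + 123.23 + 48.96 = 612.04
  TFR = 5 × 612.04 / 1000 = 3.0602
Difference = 4.18195 − 3.0602 = 1.12175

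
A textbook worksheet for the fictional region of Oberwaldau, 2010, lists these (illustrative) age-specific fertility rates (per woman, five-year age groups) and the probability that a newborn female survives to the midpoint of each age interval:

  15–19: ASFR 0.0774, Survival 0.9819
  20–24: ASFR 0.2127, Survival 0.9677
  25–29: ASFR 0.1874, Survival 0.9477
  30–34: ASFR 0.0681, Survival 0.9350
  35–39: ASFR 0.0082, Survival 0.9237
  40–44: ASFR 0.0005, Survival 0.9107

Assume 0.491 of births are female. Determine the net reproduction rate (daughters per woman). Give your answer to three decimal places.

1.304

Proportion female at birth = 0.491.
Survival-weighted fertility by age (5·fₓ·Sₓ):
  15–19: 5 × 0.0774 × 0.9819 = 0.38000
  20–24: 5 × 0.2127 × 0.9677 = 1.02915
  25–29: 5 × 0.1874 × 0.9477 = 0.88799
  30–34: 5 × 0.0681 × 0.9350 = 0.31837
  35–39: 5 × 0.0082 × 0.9237 = 0.03787
  40–44: 5 × 0.0005 × 0.9107 = 0.00228
Sum = 2.65566
NRR = 0.491 × 2.65566 = 1.30393
With NRR above 1 the population is above replacement fertility.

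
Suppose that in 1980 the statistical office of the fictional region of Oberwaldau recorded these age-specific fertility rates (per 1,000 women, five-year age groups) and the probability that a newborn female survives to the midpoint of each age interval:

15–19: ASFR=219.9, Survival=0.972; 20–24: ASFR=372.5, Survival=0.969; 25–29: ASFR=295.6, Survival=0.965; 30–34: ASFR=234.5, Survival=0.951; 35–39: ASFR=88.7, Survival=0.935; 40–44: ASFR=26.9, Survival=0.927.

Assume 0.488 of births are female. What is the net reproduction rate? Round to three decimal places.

Proportion female at birth = 0.488.
Survival-weighted fertility by age (5·fₓ·Sₓ):
  15–19: 5 × 219.9/1000 × 0.972 = 1.06871
  20–24: 5 × 372.5/1000 × 0.969 = 1.80476
  25–29: 5 × 295.6/1000 × 0.965 = 1.42627
  30–34: 5 × 234.5/1000 × 0.951 = 1.11505
  35–39: 5 × 88.7/1000 × 0.935 = 0.41467
  40–44: 5 × 26.9/1000 × 0.927 = 0.12468
Sum = 5.95414
NRR = 0.488 × 5.95414 = 2.90562

2.906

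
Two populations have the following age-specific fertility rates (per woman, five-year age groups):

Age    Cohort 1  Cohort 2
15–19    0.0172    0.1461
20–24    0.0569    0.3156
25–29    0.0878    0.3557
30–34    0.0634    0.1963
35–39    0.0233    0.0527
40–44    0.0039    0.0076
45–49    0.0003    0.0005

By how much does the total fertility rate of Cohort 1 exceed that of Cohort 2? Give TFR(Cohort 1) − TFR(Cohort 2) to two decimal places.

Cohort 1:
  Sum of ASFRs = 0.0172 + 0.0569 + 0.0878 + 0.0634 + 0.0233 + 0.0039 + 0.0003 = 0.2528
  TFR = 5 × 0.2528 = 1.264
Cohort 2:
  Sum of ASFRs = 0.1461 + 0.3156 + 0.3557 + 0.1963 + 0.0527 + 0.0076 + 0.0005 = 1.0745
  TFR = 5 × 1.0745 = 5.3725
Difference = 1.264 − 5.3725 = -4.1085

-4.11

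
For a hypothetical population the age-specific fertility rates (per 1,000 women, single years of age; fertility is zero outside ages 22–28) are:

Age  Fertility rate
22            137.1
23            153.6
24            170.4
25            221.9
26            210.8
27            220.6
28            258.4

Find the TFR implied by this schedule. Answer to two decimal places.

Sum of ASFRs = 137.1 + 153.6 + 170.4 + 221.9 + 210.8 + 220.6 + 258.4 = 1372.8
TFR = 1372.8 / 1000 = 1.3728

1.37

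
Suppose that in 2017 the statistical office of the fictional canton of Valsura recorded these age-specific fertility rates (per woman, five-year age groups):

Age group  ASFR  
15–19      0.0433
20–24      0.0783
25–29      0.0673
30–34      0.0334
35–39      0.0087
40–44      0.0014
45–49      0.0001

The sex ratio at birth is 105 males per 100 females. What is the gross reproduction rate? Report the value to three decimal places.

0.567

Proportion female at birth = 100 / (100 + 105) = 0.48780.
Sum of ASFRs = 0.0433 + 0.0783 + 0.0673 + 0.0334 + 0.0087 + 0.0014 + 0.0001 = 0.2325
TFR = 5 × 0.2325 = 1.1625
GRR = 0.48780 × 1.1625 = 0.56707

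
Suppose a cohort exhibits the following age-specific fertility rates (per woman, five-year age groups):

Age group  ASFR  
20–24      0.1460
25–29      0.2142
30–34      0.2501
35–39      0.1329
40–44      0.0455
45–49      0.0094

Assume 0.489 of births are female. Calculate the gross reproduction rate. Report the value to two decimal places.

1.95

Proportion female at birth = 0.489.
Sum of ASFRs = 0.1460 + 0.2142 + 0.2501 + 0.1329 + 0.0455 + 0.0094 = 0.7981
TFR = 5 × 0.7981 = 3.9905
GRR = 0.489 × 3.9905 = 1.95135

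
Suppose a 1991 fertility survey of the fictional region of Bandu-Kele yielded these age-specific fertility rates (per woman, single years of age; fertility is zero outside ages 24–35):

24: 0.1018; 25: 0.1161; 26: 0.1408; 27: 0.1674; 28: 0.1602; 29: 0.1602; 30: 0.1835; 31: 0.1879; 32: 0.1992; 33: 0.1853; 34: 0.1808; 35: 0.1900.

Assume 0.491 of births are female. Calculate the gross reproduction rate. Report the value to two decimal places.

0.97

Proportion female at birth = 0.491.
Sum of ASFRs = 0.1018 + 0.1161 + 0.1408 + 0.1674 + 0.1602 + 0.1602 + 0.1835 + 0.1879 + 0.1992 + 0.1853 + 0.1808 + 0.1900 = 1.9732
TFR = 1.9732
GRR = 0.491 × 1.9732 = 0.96884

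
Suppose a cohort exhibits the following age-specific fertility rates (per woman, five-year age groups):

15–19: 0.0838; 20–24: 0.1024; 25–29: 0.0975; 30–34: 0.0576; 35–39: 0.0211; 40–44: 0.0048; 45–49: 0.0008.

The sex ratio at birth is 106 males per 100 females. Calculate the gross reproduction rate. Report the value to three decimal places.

Proportion female at birth = 100 / (100 + 106) = 0.48544.
Sum of ASFRs = 0.0838 + 0.1024 + 0.0975 + 0.0576 + 0.0211 + 0.0048 + 0.0008 = 0.3680
TFR = 5 × 0.3680 = 1.84
GRR = 0.48544 × 1.84 = 0.89321

0.893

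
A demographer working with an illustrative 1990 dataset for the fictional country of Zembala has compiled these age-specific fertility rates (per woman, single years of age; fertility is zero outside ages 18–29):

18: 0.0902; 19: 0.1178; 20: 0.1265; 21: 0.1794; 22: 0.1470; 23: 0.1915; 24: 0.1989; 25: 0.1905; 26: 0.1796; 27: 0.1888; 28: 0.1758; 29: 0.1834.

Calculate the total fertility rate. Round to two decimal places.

1.97

Sum of ASFRs = 0.0902 + 0.1178 + 0.1265 + 0.1794 + 0.1470 + 0.1915 + 0.1989 + 0.1905 + 0.1796 + 0.1888 + 0.1758 + 0.1834 = 1.9694
TFR = 1.9694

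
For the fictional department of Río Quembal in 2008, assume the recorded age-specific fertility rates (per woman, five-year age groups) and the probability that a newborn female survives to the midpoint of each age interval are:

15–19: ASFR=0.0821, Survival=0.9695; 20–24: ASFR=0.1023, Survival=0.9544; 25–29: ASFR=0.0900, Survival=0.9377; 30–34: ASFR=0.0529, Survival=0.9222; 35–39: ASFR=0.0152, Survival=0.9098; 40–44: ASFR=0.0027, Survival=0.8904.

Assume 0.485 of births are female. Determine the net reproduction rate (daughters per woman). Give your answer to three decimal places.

0.792

Proportion female at birth = 0.485.
Each age group contributes 5 × ASFR × survival:
  15–19: 5 × 0.0821 × 0.9695 = 0.39798
  20–24: 5 × 0.1023 × 0.9544 = 0.48818
  25–29: 5 × 0.0900 × 0.9377 = 0.42197
  30–34: 5 × 0.0529 × 0.9222 = 0.24392
  35–39: 5 × 0.0152 × 0.9098 = 0.06914
  40–44: 5 × 0.0027 × 0.8904 = 0.01202
Sum = 1.63321
NRR = 0.485 × 1.63321 = 0.79211
NRR < 1, so the cohort does not fully replace itself.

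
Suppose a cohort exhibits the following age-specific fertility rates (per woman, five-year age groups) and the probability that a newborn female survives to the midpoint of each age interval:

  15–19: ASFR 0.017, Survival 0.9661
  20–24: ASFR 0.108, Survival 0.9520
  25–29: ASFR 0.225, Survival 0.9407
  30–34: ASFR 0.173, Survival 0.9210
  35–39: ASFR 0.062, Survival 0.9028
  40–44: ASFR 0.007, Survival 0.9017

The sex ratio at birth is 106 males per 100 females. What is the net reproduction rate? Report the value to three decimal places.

Proportion female at birth = 100 / (100 + 106) = 0.48544.
Weighting each age-specific rate by interval width and survival:
  15–19: 5 × 0.017 × 0.9661 = 0.08212
  20–24: 5 × 0.108 × 0.9520 = 0.51408
  25–29: 5 × 0.225 × 0.9407 = 1.05829
  30–34: 5 × 0.173 × 0.9210 = 0.79667
  35–39: 5 × 0.062 × 0.9028 = 0.27987
  40–44: 5 × 0.007 × 0.9017 = 0.03156
Sum = 2.76259
NRR = 0.48544 × 2.76259 = 1.34107

1.341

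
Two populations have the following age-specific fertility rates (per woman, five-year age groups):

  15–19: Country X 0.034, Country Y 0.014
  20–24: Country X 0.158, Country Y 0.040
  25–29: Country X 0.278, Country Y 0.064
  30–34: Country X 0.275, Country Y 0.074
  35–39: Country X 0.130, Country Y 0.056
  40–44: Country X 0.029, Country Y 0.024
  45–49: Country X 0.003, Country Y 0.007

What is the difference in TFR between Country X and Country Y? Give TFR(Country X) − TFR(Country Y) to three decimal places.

Country X:
  Sum of ASFRs = 0.034 + 0.158 + 0.278 + 0.275 + 0.130 + 0.029 + 0.003 = 0.907
  TFR = 5 × 0.907 = 4.535
Country Y:
  Sum of ASFRs = 0.014 + 0.040 + 0.064 + 0.074 + 0.056 + 0.024 + 0.007 = 0.279
  TFR = 5 × 0.279 = 1.395
Difference = 4.535 − 1.395 = 3.14

3.140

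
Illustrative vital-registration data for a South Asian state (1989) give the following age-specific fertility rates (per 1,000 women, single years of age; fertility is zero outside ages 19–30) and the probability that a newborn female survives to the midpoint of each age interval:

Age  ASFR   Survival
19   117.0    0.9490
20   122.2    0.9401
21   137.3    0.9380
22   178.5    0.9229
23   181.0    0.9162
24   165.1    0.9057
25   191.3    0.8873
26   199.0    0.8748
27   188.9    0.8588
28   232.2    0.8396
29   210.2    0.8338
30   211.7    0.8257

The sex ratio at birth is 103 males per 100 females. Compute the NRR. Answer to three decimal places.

Proportion female at birth = 100 / (100 + 103) = 0.49261.
Per-age-group product (1 × ASFR × survival probability):
  19: 1 × 117.0/1000 × 0.9490 = 0.11103
  20: 1 × 122.2/1000 × 0.9401 = 0.11488
  21: 1 × 137.3/1000 × 0.9380 = 0.12879
  22: 1 × 178.5/1000 × 0.9229 = 0.16474
  23: 1 × 181.0/1000 × 0.9162 = 0.16583
  24: 1 × 165.1/1000 × 0.9057 = 0.14953
  25: 1 × 191.3/1000 × 0.8873 = 0.16974
  26: 1 × 199.0/1000 × 0.8748 = 0.17409
  27: 1 × 188.9/1000 × 0.8588 = 0.16223
  28: 1 × 232.2/1000 × 0.8396 = 0.19496
  29: 1 × 210.2/1000 × 0.8338 = 0.17526
  30: 1 × 211.7/1000 × 0.8257 = 0.17480
Sum = 1.88588
NRR = 0.49261 × 1.88588 = 0.92900
With NRR below 1 the population is below replacement fertility.

0.929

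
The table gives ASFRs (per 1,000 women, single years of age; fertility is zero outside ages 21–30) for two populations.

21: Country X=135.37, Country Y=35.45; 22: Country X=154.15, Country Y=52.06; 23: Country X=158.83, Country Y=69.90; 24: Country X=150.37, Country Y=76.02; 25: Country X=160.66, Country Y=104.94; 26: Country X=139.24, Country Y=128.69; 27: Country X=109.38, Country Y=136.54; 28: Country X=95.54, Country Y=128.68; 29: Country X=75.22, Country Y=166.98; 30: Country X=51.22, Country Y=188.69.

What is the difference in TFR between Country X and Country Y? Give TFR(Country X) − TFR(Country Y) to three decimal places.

0.142

Country X:
  Sum of ASFRs = 135.37 + 154.15 + 158.83 + 150.37 + 160.66 + 139.24 + 109.38 + 95.54 + 75.22 + 51.22 = 1229.98
  TFR = 1229.98 / 1000 = 1.22998
Country Y:
  Sum of ASFRs = 35.45 + 52.06 + 69.90 + 76.02 + 104.94 + 128.69 + 136.54 + 128.68 + 166.98 + 188.69 = 1087.95
  TFR = 1087.95 / 1000 = 1.08795
Difference = 1.22998 − 1.08795 = 0.14203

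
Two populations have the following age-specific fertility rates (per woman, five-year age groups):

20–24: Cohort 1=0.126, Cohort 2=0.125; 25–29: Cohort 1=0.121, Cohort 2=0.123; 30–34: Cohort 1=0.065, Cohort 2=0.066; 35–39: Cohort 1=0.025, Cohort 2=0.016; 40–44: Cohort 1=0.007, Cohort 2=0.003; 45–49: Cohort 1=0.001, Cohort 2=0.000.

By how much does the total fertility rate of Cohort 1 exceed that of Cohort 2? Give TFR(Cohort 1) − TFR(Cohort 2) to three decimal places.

0.060

Cohort 1:
  Sum of ASFRs = 0.126 + 0.121 + 0.065 + 0.025 + 0.007 + 0.001 = 0.345
  TFR = 5 × 0.345 = 1.725
Cohort 2:
  Sum of ASFRs = 0.125 + 0.123 + 0.066 + 0.016 + 0.003 + 0.000 = 0.333
  TFR = 5 × 0.333 = 1.665
Difference = 1.725 − 1.665 = 0.06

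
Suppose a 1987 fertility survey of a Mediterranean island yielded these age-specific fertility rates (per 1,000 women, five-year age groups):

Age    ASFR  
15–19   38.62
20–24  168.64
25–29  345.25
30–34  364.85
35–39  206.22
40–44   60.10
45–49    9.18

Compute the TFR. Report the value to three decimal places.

Sum of ASFRs = 38.62 + 168.64 + 345.25 + 364.85 + 206.22 + 60.10 + 9.18 = 1192.86
TFR = 5 × 1192.86 / 1000 = 5.9643

5.964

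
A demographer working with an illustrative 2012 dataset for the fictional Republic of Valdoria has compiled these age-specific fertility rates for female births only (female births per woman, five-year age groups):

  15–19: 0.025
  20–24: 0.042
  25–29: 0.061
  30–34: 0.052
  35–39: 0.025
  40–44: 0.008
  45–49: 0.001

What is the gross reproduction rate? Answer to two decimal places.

1.07

Sum of female ASFRs = 0.025 + 0.042 + 0.061 + 0.052 + 0.025 + 0.008 + 0.001 = 0.214
GRR = 5 × 0.214 = 1.07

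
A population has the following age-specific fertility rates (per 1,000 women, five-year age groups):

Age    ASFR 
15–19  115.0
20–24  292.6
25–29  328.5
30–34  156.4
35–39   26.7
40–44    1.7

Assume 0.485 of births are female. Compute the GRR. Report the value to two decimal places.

Proportion female at birth = 0.485.
Sum of ASFRs = 115.0 + 292.6 + 328.5 + 156.4 + 26.7 + 1.7 = 920.9
TFR = 5 × 920.9 / 1000 = 4.6045
GRR = 0.485 × 4.6045 = 2.23318

2.23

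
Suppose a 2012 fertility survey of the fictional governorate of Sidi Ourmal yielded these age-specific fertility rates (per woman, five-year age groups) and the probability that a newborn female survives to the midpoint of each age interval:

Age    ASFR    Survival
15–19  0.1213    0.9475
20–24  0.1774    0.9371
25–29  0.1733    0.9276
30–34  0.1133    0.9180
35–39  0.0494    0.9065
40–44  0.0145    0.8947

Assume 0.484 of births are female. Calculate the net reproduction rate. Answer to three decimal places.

1.461

Proportion female at birth = 0.484.
Weighting each age-specific rate by interval width and survival:
  15–19: 5 × 0.1213 × 0.9475 = 0.57466
  20–24: 5 × 0.1774 × 0.9371 = 0.83121
  25–29: 5 × 0.1733 × 0.9276 = 0.80377
  30–34: 5 × 0.1133 × 0.9180 = 0.52005
  35–39: 5 × 0.0494 × 0.9065 = 0.22391
  40–44: 5 × 0.0145 × 0.8947 = 0.06487
Sum = 3.01847
NRR = 0.484 × 3.01847 = 1.46094
An NRR exceeding 1 indicates intrinsic growth under these rates.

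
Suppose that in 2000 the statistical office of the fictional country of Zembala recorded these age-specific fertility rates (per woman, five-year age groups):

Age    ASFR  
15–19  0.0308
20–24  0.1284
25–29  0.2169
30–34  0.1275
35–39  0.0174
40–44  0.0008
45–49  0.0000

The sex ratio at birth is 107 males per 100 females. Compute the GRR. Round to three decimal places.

1.260

Proportion female at birth = 100 / (100 + 107) = 0.48309.
Sum of ASFRs = 0.0308 + 0.1284 + 0.2169 + 0.1275 + 0.0174 + 0.0008 + 0.0000 = 0.5218
TFR = 5 × 0.5218 = 2.609
GRR = 0.48309 × 2.609 = 1.26038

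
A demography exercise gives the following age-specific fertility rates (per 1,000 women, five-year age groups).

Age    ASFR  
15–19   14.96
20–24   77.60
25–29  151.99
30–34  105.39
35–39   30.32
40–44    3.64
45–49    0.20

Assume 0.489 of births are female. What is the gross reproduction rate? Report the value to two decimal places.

0.94

Proportion female at birth = 0.489.
Sum of ASFRs = 14.96 + 77.60 + 151.99 + 105.39 + 30.32 + 3.64 + 0.20 = 384.10
TFR = 5 × 384.10 / 1000 = 1.9205
GRR = 0.489 × 1.9205 = 0.93912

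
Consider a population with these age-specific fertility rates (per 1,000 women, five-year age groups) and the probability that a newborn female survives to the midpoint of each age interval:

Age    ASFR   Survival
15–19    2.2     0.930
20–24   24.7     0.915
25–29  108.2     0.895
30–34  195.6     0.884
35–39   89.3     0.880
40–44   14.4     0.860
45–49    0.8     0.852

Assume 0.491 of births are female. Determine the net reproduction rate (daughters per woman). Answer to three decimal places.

Proportion female at birth = 0.491.
Weighting each age-specific rate by interval width and survival:
  15–19: 5 × 2.2/1000 × 0.930 = 0.01023
  20–24: 5 × 24.7/1000 × 0.915 = 0.11300
  25–29: 5 × 108.2/1000 × 0.895 = 0.48420
  30–34: 5 × 195.6/1000 × 0.884 = 0.86455
  35–39: 5 × 89.3/1000 × 0.880 = 0.39292
  40–44: 5 × 14.4/1000 × 0.860 = 0.06192
  45–49: 5 × 0.8/1000 × 0.852 = 0.00341
Sum = 1.93023
NRR = 0.491 × 1.93023 = 0.94774
NRR < 1, so the cohort does not fully replace itself.

0.948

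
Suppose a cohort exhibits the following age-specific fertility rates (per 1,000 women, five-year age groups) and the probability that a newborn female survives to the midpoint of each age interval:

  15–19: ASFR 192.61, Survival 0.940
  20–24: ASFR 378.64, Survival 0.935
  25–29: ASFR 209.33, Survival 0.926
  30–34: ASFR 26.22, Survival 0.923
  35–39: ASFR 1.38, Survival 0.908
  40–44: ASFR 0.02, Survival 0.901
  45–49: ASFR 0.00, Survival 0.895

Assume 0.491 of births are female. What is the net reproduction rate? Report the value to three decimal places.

1.852

Proportion female at birth = 0.491.
Weighting each age-specific rate by interval width and survival:
  15–19: 5 × 192.61/1000 × 0.940 = 0.90527
  20–24: 5 × 378.64/1000 × 0.935 = 1.77014
  25–29: 5 × 209.33/1000 × 0.926 = 0.96920
  30–34: 5 × 26.22/1000 × 0.923 = 0.12101
  35–39: 5 × 1.38/1000 × 0.908 = 0.00627
  40–44: 5 × 0.02/1000 × 0.901 = 0.00009
  45–49: 5 × 0.00/1000 × 0.895 = 0.00000
Sum = 3.77198
NRR = 0.491 × 3.77198 = 1.85204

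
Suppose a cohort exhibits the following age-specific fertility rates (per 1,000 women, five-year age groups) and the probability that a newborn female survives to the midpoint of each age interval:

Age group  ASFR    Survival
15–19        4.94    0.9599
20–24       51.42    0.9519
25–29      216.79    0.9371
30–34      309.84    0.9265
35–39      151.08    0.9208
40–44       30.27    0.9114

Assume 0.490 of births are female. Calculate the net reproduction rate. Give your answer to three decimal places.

Proportion female at birth = 0.490.
Each age group contributes 5 × ASFR × survival:
  15–19: 5 × 4.94/1000 × 0.9599 = 0.02371
  20–24: 5 × 51.42/1000 × 0.9519 = 0.24473
  25–29: 5 × 216.79/1000 × 0.9371 = 1.01577
  30–34: 5 × 309.84/1000 × 0.9265 = 1.43533
  35–39: 5 × 151.08/1000 × 0.9208 = 0.69557
  40–44: 5 × 30.27/1000 × 0.9114 = 0.13794
Sum = 3.55305
NRR = 0.490 × 3.55305 = 1.74099
NRR > 1, so each generation more than replaces itself.

1.741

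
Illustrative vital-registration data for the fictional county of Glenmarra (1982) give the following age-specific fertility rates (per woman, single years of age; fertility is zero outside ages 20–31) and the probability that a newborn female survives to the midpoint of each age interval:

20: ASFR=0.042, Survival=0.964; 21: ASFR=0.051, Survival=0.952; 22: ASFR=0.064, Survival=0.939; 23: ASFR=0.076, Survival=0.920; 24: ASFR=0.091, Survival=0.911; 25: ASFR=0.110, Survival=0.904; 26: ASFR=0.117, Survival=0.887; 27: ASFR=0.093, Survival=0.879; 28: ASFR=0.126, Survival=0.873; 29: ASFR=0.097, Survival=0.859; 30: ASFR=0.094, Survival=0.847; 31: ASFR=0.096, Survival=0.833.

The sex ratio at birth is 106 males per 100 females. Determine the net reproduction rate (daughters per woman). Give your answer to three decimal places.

Proportion female at birth = 100 / (100 + 106) = 0.48544.
Weighting each age-specific rate by interval width and survival:
  20: 1 × 0.042 × 0.964 = 0.04049
  21: 1 × 0.051 × 0.952 = 0.04855
  22: 1 × 0.064 × 0.939 = 0.06010
  23: 1 × 0.076 × 0.920 = 0.06992
  24: 1 × 0.091 × 0.911 = 0.08290
  25: 1 × 0.110 × 0.904 = 0.09944
  26: 1 × 0.117 × 0.887 = 0.10378
  27: 1 × 0.093 × 0.879 = 0.08175
  28: 1 × 0.126 × 0.873 = 0.11000
  29: 1 × 0.097 × 0.859 = 0.08332
  30: 1 × 0.094 × 0.847 = 0.07962
  31: 1 × 0.096 × 0.833 = 0.07997
Sum = 0.93984
NRR = 0.48544 × 0.93984 = 0.45624
NRR < 1, so the cohort does not fully replace itself.

0.456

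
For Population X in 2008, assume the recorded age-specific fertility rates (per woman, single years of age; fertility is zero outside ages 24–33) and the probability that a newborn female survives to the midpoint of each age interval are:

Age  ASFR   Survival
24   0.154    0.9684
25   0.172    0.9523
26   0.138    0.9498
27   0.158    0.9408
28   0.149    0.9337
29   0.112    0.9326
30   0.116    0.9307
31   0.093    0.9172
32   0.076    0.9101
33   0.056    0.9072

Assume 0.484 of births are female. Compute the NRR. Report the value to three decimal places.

0.556

Proportion female at birth = 0.484.
Each age group contributes 1 × ASFR × survival:
  24: 1 × 0.154 × 0.9684 = 0.14913
  25: 1 × 0.172 × 0.9523 = 0.16380
  26: 1 × 0.138 × 0.9498 = 0.13107
  27: 1 × 0.158 × 0.9408 = 0.14865
  28: 1 × 0.149 × 0.9337 = 0.13912
  29: 1 × 0.112 × 0.9326 = 0.10445
  30: 1 × 0.116 × 0.9307 = 0.10796
  31: 1 × 0.093 × 0.9172 = 0.08530
  32: 1 × 0.076 × 0.9101 = 0.06917
  33: 1 × 0.056 × 0.9072 = 0.05080
Sum = 1.14945
NRR = 0.484 × 1.14945 = 0.55633
With NRR below 1 the population is below replacement fertility.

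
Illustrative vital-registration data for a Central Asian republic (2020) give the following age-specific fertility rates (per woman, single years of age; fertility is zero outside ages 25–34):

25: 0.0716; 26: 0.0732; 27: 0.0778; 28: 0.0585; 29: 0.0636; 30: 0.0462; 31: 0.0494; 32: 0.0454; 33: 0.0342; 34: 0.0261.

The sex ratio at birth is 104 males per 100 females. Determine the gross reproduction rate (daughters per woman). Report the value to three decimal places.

0.268

Proportion female at birth = 100 / (100 + 104) = 0.49020.
Sum of ASFRs = 0.0716 + 0.0732 + 0.0778 + 0.0585 + 0.0636 + 0.0462 + 0.0494 + 0.0454 + 0.0342 + 0.0261 = 0.5460
TFR = 0.546
GRR = 0.49020 × 0.546 = 0.26765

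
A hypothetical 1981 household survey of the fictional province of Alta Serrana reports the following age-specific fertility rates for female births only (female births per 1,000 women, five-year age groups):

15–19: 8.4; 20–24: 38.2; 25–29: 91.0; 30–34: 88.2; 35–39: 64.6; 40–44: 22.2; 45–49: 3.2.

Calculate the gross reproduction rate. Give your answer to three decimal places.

1.579

Sum of female ASFRs = 8.4 + 38.2 + 91.0 + 88.2 + 64.6 + 22.2 + 3.2 = 315.8
GRR = 5 × 315.8 / 1000 = 1.579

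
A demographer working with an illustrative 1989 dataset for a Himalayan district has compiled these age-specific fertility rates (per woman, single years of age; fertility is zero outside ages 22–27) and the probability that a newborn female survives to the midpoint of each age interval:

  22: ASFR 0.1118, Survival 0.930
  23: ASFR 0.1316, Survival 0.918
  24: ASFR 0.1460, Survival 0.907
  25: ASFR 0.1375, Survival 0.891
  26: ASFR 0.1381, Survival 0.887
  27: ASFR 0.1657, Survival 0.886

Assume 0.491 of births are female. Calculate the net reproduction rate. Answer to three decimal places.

Proportion female at birth = 0.491.
Per-age-group product (1 × ASFR × survival probability):
  22: 1 × 0.1118 × 0.930 = 0.10397
  23: 1 × 0.1316 × 0.918 = 0.12081
  24: 1 × 0.1460 × 0.907 = 0.13242
  25: 1 × 0.1375 × 0.891 = 0.12251
  26: 1 × 0.1381 × 0.887 = 0.12249
  27: 1 × 0.1657 × 0.886 = 0.14681
Sum = 0.74901
NRR = 0.491 × 0.74901 = 0.36776

0.368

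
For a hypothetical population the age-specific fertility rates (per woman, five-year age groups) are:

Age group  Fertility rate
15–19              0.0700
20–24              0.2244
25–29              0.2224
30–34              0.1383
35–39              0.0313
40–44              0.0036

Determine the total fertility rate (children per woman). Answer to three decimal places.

3.450

Sum of ASFRs = 0.0700 + 0.2244 + 0.2224 + 0.1383 + 0.0313 + 0.0036 = 0.6900
TFR = 5 × 0.6900 = 3.45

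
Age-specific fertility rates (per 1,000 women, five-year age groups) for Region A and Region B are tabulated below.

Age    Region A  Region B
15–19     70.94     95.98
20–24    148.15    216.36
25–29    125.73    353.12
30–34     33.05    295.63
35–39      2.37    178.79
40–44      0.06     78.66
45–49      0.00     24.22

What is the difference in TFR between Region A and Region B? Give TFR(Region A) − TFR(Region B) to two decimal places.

Region A:
  Sum of ASFRs = 70.94 + 148.15 + 125.73 + 33.05 + 2.37 + 0.06 + 0.00 = 380.30
  TFR = 5 × 380.30 / 1000 = 1.9015
Region B:
  Sum of ASFRs = 95.98 + 216.36 + 353.12 + 295.63 + 178.79 + 78.66 + 24.22 = 1242.76
  TFR = 5 × 1242.76 / 1000 = 6.2138
Difference = 1.9015 − 6.2138 = -4.3123

-4.31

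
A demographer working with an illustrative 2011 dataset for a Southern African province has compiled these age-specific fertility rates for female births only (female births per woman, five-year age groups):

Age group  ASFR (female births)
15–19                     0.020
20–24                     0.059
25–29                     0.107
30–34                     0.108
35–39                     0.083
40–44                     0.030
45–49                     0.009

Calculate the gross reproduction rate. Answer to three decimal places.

Sum of female ASFRs = 0.020 + 0.059 + 0.107 + 0.108 + 0.083 + 0.030 + 0.009 = 0.416
GRR = 5 × 0.416 = 2.08

2.080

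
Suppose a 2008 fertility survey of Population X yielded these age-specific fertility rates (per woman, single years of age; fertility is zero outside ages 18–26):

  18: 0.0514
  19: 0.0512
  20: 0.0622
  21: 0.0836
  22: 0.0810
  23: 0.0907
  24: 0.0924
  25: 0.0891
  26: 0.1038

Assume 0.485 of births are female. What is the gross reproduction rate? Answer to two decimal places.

Proportion female at birth = 0.485.
Sum of ASFRs = 0.0514 + 0.0512 + 0.0622 + 0.0836 + 0.0810 + 0.0907 + 0.0924 + 0.0891 + 0.1038 = 0.7054
TFR = 0.7054
GRR = 0.485 × 0.7054 = 0.34212

0.34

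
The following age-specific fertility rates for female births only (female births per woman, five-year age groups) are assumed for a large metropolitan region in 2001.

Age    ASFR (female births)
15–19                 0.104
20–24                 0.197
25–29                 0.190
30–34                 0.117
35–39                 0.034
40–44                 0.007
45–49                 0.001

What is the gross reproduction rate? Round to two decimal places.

3.25

Sum of female ASFRs = 0.104 + 0.197 + 0.190 + 0.117 + 0.034 + 0.007 + 0.001 = 0.650
GRR = 5 × 0.650 = 3.25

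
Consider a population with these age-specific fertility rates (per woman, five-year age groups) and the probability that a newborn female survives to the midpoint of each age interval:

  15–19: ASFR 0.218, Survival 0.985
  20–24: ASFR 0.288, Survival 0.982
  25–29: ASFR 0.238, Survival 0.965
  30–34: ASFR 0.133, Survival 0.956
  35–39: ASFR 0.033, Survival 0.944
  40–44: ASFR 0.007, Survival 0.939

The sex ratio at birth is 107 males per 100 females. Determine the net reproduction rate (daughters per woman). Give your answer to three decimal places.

Proportion female at birth = 100 / (100 + 107) = 0.48309.
Survival-weighted fertility by age (5·fₓ·Sₓ):
  15–19: 5 × 0.218 × 0.985 = 1.07365
  20–24: 5 × 0.288 × 0.982 = 1.41408
  25–29: 5 × 0.238 × 0.965 = 1.14835
  30–34: 5 × 0.133 × 0.956 = 0.63574
  35–39: 5 × 0.033 × 0.944 = 0.15576
  40–44: 5 × 0.007 × 0.939 = 0.03287
Sum = 4.46045
NRR = 0.48309 × 4.46045 = 2.15480
NRR > 1, so each generation more than replaces itself.

2.155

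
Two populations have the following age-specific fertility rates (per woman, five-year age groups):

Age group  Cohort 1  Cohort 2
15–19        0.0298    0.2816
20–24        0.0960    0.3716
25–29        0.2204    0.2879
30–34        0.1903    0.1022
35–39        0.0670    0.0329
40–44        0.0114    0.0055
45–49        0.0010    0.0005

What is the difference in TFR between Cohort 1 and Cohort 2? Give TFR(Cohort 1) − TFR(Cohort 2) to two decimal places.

Cohort 1:
  Sum of ASFRs = 0.0298 + 0.0960 + 0.2204 + 0.1903 + 0.0670 + 0.0114 + 0.0010 = 0.6159
  TFR = 5 × 0.6159 = 3.0795
Cohort 2:
  Sum of ASFRs = 0.2816 + 0.3716 + 0.2879 + 0.1022 + 0.0329 + 0.0055 + 0.0005 = 1.0822
  TFR = 5 × 1.0822 = 5.411
Difference = 3.0795 − 5.411 = -2.3315

-2.33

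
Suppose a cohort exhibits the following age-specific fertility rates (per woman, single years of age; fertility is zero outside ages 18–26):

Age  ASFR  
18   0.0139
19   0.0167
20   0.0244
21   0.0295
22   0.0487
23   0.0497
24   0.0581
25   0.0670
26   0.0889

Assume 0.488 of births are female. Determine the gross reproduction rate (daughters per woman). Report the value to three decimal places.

Proportion female at birth = 0.488.
Sum of ASFRs = 0.0139 + 0.0167 + 0.0244 + 0.0295 + 0.0487 + 0.0497 + 0.0581 + 0.0670 + 0.0889 = 0.3969
TFR = 0.3969
GRR = 0.488 × 0.3969 = 0.19369

0.194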